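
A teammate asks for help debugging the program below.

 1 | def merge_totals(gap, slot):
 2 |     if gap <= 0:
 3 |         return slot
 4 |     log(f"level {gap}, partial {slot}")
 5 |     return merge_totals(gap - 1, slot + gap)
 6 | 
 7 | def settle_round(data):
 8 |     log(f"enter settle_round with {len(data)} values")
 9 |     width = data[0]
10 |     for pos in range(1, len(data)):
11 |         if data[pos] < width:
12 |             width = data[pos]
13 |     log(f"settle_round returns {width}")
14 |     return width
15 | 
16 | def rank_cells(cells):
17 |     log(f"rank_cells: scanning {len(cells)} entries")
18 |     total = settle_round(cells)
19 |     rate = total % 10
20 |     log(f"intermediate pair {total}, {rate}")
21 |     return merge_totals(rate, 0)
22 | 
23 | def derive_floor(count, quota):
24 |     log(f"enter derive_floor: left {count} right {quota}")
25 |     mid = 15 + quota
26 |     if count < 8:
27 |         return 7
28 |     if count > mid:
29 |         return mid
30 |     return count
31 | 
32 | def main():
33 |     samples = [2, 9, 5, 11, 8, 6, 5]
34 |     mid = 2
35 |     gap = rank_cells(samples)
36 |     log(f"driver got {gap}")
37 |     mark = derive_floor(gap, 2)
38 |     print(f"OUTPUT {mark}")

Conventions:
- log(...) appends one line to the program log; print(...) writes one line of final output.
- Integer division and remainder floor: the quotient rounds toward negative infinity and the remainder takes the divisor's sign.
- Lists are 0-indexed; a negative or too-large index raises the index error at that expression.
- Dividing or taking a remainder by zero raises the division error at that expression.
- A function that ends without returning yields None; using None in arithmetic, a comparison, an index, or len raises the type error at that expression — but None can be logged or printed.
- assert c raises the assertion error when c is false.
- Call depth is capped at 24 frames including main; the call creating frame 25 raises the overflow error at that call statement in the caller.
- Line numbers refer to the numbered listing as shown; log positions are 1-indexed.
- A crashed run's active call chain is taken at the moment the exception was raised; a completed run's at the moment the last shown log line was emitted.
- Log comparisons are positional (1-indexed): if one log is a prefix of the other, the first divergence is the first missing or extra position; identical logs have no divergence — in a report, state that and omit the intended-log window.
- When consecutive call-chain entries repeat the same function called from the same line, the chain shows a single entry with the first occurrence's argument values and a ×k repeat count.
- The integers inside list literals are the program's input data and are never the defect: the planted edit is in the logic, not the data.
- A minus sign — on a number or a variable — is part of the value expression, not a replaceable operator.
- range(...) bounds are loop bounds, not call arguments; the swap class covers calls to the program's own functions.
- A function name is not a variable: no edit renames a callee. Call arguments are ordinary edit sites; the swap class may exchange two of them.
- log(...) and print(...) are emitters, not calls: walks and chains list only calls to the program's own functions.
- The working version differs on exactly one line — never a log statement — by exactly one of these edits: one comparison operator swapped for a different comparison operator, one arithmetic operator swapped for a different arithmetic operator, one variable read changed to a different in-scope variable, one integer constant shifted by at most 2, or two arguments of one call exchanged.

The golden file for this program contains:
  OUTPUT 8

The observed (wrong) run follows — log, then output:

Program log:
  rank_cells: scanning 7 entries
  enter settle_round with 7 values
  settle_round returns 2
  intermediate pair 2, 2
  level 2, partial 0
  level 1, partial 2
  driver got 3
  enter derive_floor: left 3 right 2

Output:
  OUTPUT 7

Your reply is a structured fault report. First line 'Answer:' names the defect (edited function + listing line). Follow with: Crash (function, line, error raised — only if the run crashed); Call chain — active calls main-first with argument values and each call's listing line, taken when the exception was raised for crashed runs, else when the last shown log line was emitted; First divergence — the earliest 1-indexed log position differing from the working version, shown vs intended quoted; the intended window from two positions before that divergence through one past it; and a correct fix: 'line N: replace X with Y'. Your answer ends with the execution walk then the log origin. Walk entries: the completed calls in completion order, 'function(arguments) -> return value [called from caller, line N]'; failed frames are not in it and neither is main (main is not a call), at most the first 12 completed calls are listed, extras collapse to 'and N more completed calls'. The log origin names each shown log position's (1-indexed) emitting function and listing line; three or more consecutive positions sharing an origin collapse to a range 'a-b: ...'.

Answer: the defect is in derive_floor at line 27.
Key fact: Every logged value matches the working version; the printed result is what differs.
Call chain: main -> derive_floor(3, 2) (called at line 37).
First divergence: none — the logs agree in full.
Execution walk:
  settle_round([2, 9, 5, 11, 8, 6, 5]) -> 2  [called from rank_cells, line 18]
  merge_totals(0, 3) -> 3  [called from merge_totals, line 5]
  merge_totals(1, 2) -> 3  [called from merge_totals, line 5]
  merge_totals(2, 0) -> 3  [called from rank_cells, line 21]
  rank_cells([2, 9, 5, 11, 8, 6, 5]) -> 3  [called from main, line 35]
  derive_floor(3, 2) -> 7  [called from main, line 37]
Log line origins:
  1 — rank_cells, line 17
  2 — settle_round, line 8
  3 — settle_round, line 13
  4 — rank_cells, line 20
  5 — merge_totals, line 4
  6 — merge_totals, line 4
  7 — main, line 36
  8 — derive_floor, line 24
A correct fix: line 27: replace `7` with `8`.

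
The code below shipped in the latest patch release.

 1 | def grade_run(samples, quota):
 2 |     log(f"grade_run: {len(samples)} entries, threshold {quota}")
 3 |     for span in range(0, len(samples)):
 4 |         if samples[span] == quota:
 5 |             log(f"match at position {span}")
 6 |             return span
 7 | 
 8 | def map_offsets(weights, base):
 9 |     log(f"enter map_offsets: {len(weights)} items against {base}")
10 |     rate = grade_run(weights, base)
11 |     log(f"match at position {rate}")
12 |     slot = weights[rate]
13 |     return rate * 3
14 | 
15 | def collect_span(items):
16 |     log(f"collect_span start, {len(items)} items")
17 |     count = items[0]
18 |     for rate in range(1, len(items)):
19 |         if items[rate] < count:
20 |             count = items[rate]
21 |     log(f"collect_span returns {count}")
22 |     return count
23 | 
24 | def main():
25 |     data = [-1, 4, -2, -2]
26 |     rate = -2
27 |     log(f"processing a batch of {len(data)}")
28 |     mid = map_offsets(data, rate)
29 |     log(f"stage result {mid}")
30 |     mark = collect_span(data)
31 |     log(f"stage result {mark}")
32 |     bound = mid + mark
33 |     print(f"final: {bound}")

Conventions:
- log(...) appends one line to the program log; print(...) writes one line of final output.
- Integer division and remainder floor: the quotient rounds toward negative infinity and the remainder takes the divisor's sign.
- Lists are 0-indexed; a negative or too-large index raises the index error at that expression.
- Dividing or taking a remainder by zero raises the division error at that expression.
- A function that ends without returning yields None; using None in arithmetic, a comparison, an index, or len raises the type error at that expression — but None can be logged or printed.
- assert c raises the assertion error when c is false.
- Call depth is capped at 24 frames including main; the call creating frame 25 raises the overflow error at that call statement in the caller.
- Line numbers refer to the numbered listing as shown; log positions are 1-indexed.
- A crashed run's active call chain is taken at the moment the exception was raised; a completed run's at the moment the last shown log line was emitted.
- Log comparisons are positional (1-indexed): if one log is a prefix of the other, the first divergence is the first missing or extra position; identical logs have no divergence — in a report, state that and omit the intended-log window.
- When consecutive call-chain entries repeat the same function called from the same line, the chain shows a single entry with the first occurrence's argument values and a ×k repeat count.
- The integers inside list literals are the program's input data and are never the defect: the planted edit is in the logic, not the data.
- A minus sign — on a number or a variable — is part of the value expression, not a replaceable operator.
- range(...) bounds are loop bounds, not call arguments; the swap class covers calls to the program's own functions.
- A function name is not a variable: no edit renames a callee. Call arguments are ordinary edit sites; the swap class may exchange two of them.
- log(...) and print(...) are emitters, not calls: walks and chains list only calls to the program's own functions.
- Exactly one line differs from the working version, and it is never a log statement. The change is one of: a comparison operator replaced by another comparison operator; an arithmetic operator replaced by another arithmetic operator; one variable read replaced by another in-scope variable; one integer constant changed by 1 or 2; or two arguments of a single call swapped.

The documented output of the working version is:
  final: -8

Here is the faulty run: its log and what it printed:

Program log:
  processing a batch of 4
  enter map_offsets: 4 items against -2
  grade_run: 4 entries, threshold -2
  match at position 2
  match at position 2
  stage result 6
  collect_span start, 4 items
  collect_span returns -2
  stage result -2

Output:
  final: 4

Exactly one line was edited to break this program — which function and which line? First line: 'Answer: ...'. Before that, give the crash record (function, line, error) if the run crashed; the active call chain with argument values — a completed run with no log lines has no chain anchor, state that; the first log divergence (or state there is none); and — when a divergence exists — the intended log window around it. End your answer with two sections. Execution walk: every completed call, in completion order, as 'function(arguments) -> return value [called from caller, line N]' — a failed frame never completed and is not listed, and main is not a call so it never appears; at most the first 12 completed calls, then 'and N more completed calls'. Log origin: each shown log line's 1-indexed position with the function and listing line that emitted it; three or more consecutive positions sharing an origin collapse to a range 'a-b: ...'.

Answer: the defect is in map_offsets at line 13.
Key fact: At log position 6 the runs split — shown 'stage result 6', but the working version logs 'stage result -6'.
Call chain: main.
First divergence: position 6; shown 'stage result 6' vs intended 'stage result -6'.
Intended log window:
  4: match at position 2
  5: match at position 2
  6: stage result -6
  7: collect_span start, 4 items
Execution walk:
  grade_run([-1, 4, -2, -2], -2) -> 2  [called from map_offsets, line 10]
  map_offsets([-1, 4, -2, -2], -2) -> 6  [called from main, line 28]
  collect_span([-1, 4, -2, -2]) -> -2  [called from main, line 30]
Origin of each log line:
  1: from main, line 27
  2: from map_offsets, line 9
  3: from grade_run, line 2
  4: from grade_run, line 5
  5: from map_offsets, line 11
  6: from main, line 29
  7: from collect_span, line 16
  8: from collect_span, line 21
  9: from main, line 31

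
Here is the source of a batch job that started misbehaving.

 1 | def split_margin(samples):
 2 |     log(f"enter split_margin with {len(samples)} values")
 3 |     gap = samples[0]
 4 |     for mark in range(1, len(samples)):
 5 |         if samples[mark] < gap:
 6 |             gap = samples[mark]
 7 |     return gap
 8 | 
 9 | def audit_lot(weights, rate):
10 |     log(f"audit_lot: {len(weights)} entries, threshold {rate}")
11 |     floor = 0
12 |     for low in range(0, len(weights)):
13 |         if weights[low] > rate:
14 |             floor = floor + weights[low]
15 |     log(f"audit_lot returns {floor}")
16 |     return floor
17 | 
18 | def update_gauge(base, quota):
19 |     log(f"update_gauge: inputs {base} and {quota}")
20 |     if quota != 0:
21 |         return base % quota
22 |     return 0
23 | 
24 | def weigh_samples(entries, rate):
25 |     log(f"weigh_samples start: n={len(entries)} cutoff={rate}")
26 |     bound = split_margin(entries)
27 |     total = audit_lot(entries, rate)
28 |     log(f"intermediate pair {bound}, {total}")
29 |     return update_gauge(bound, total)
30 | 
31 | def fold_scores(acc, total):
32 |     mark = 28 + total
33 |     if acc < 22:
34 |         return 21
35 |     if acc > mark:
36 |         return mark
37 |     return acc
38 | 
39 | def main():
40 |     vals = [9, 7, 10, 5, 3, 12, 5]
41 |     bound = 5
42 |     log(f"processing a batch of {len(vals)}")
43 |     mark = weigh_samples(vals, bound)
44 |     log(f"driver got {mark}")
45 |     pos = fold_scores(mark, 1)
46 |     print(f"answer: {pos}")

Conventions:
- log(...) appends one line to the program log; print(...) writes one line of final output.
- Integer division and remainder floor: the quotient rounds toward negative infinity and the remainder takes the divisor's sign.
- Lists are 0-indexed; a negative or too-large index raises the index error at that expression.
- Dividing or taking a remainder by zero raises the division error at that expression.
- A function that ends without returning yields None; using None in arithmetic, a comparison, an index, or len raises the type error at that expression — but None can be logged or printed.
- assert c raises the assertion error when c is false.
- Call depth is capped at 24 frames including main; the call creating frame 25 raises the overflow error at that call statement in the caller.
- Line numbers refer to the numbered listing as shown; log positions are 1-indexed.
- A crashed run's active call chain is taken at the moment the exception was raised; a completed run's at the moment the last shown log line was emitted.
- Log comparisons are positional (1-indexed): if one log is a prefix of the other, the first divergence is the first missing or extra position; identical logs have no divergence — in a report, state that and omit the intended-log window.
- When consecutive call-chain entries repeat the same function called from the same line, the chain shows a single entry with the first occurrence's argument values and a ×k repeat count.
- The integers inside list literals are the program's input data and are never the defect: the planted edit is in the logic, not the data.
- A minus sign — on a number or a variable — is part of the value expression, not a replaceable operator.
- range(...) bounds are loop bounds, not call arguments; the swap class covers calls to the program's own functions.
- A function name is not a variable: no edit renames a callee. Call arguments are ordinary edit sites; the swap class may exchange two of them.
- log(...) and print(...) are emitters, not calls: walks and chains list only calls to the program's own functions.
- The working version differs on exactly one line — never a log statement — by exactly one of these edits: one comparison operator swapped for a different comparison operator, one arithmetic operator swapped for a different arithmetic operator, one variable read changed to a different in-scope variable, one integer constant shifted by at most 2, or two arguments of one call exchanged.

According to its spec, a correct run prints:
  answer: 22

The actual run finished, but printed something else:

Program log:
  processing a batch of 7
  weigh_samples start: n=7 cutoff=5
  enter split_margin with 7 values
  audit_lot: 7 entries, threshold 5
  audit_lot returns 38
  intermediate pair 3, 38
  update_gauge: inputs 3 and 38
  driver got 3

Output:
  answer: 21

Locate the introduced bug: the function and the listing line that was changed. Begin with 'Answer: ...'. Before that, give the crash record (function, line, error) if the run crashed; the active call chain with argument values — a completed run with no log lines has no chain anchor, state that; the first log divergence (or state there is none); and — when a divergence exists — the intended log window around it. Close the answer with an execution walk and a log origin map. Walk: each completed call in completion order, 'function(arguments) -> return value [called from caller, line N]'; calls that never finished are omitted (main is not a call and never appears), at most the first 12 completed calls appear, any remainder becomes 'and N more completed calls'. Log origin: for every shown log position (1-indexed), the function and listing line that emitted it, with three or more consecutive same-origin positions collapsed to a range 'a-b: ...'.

Answer: the defect is in fold_scores at line 34.
Core observation: Log streams are identical — the defect surfaces only in the printed output.
Call chain: main.
First divergence: there is none — every log position agrees.
Execution walk:
  split_margin([9, 7, 10, 5, 3, 12, 5]) -> 3  [called from weigh_samples, line 26]
  audit_lot([9, 7, 10, 5, 3, 12, 5], 5) -> 38  [called from weigh_samples, line 27]
  update_gauge(3, 38) -> 3  [called from weigh_samples, line 29]
  weigh_samples([9, 7, 10, 5, 3, 12, 5], 5) -> 3  [called from main, line 43]
  fold_scores(3, 1) -> 21  [called from main, line 45]
Log origins:
  1: emitted by main (line 42)
  2: emitted by weigh_samples (line 25)
  3: emitted by split_margin (line 2)
  4: emitted by audit_lot (line 10)
  5: emitted by audit_lot (line 15)
  6: emitted by weigh_samples (line 28)
  7: emitted by update_gauge (line 19)
  8: emitted by main (line 44)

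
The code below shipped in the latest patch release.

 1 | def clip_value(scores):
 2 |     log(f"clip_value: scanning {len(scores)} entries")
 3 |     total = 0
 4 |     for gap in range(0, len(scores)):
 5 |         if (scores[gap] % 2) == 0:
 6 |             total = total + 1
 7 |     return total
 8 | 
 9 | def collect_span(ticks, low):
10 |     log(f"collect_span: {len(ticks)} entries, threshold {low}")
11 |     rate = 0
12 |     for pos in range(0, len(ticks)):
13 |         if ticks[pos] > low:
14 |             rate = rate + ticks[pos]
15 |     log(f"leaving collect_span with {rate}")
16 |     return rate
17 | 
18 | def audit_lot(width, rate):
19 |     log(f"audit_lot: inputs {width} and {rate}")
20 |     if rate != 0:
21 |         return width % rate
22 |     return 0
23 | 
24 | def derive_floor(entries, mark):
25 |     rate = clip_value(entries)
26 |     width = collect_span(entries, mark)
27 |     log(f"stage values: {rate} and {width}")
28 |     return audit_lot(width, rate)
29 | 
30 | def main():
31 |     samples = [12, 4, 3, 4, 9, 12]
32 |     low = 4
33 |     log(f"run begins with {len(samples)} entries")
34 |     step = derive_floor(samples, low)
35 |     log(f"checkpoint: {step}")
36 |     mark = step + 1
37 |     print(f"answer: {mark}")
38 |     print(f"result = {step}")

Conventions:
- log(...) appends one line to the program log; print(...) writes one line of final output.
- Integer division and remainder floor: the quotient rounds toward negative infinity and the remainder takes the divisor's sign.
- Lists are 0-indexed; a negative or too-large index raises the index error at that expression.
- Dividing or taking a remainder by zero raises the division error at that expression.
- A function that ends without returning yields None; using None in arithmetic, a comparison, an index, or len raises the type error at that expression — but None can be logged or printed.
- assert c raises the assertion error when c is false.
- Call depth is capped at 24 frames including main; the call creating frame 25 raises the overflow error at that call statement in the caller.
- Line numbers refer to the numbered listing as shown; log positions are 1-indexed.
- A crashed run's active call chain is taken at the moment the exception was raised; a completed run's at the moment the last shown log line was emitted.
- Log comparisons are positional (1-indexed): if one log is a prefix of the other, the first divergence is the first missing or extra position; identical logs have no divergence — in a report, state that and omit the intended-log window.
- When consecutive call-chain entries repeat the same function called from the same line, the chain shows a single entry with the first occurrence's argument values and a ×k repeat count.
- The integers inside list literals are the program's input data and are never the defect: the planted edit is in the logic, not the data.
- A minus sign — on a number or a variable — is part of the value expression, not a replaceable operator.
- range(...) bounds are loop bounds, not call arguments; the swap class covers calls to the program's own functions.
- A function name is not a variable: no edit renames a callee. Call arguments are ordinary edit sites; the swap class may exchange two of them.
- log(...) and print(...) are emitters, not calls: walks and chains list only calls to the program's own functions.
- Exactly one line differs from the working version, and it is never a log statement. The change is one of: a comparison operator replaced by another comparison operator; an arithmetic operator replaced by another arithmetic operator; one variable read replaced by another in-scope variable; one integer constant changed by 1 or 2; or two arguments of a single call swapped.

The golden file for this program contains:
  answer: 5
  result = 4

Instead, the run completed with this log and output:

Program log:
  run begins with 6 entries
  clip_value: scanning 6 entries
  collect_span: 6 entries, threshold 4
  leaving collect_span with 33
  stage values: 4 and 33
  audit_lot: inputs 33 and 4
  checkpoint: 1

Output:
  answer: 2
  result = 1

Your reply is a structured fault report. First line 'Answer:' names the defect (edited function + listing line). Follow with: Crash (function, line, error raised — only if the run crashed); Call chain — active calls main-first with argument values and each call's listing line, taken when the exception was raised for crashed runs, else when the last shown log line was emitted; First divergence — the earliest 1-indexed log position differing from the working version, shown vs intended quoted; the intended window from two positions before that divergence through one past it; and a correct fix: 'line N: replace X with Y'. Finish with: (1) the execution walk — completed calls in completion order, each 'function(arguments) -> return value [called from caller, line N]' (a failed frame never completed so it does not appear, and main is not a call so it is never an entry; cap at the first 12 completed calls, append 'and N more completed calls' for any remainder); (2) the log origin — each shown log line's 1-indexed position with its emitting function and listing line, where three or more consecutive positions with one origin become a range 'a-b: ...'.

Answer: the defect is in derive_floor at line 28.
Key observation: The earliest visible damage is log position 6 — 'audit_lot: inputs 33 and 4' rather than the intended 'audit_lot: inputs 4 and 33'.
Call chain: main.
First divergence: position 6 — shown 'audit_lot: inputs 33 and 4', intended 'audit_lot: inputs 4 and 33'.
Intended log window:
  4: leaving collect_span with 33
  5: stage values: 4 and 33
  6: audit_lot: inputs 4 and 33
  7: checkpoint: 4
Execution walk:
  clip_value([12, 4, 3, 4, 9, 12]) -> 4  [called from derive_floor, line 25]
  collect_span([12, 4, 3, 4, 9, 12], 4) -> 33  [called from derive_floor, line 26]
  audit_lot(33, 4) -> 1  [called from derive_floor, line 28]
  derive_floor([12, 4, 3, 4, 9, 12], 4) -> 1  [called from main, line 34]
Log origin:
  1: logged in main at line 33
  2: logged in clip_value at line 2
  3: logged in collect_span at line 10
  4: logged in collect_span at line 15
  5: logged in derive_floor at line 27
  6: logged in audit_lot at line 19
  7: logged in main at line 35
A correct fix: line 28: replace `audit_lot(width, rate)` with `audit_lot(rate, width)`.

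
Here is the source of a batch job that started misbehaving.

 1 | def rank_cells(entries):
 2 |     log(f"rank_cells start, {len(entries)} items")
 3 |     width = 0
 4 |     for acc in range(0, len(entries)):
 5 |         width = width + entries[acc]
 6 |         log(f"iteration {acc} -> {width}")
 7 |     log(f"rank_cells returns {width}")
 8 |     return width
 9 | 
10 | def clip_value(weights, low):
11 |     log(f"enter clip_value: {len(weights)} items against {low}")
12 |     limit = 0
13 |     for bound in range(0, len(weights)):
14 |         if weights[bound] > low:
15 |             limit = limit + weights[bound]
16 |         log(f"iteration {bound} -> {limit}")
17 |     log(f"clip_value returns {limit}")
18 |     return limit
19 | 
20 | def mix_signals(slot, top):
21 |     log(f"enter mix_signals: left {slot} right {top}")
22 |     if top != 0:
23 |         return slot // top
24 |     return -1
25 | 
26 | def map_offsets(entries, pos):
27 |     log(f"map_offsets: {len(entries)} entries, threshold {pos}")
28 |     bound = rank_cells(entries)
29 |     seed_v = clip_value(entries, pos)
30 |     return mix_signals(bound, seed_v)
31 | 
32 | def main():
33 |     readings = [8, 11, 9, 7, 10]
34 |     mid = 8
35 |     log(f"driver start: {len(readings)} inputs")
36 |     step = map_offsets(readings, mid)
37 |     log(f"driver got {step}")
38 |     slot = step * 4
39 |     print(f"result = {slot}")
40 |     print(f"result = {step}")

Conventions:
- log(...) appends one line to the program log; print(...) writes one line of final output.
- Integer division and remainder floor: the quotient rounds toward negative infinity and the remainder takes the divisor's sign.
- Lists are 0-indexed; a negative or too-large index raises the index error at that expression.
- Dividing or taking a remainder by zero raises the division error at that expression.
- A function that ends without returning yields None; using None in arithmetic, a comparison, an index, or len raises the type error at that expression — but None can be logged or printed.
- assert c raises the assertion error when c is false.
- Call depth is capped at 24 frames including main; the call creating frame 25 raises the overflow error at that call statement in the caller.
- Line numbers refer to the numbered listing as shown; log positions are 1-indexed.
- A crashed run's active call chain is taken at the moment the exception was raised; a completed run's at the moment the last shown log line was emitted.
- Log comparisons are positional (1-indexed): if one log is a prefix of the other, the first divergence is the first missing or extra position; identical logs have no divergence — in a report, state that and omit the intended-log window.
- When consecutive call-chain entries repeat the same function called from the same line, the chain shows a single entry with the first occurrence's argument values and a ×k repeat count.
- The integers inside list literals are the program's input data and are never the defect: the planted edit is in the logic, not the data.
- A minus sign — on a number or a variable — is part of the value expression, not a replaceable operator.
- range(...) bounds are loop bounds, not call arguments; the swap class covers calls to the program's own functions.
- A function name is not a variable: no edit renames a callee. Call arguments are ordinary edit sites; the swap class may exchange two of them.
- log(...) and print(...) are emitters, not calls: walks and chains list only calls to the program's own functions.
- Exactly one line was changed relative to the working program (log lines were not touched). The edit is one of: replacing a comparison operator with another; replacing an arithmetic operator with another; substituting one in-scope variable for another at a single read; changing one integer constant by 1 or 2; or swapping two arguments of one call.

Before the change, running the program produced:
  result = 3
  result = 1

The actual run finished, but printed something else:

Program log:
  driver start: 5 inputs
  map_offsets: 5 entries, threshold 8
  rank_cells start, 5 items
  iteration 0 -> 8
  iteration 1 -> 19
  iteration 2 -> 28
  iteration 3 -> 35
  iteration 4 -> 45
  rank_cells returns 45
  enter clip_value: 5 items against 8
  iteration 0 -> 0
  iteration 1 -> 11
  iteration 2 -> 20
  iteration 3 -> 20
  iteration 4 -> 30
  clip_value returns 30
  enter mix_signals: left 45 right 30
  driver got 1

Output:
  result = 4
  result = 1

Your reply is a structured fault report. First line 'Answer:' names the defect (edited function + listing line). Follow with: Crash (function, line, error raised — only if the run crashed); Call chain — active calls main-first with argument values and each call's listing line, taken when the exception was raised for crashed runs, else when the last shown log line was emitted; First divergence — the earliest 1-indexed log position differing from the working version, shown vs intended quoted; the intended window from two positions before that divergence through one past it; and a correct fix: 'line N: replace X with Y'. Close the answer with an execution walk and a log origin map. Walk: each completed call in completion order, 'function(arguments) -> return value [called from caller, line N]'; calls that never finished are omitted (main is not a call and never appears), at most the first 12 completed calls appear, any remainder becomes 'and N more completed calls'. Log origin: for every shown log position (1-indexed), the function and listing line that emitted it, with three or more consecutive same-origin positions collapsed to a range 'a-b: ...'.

Answer: the defect is in main at line 38.
Core observation: No log line changed; the fault shows up purely in the output.
Call chain: main.
First divergence: none (the log streams are identical).
Execution walk:
  rank_cells([8, 11, 9, 7, 10]) -> 45  [called from map_offsets, line 28]
  clip_value([8, 11, 9, 7, 10], 8) -> 30  [called from map_offsets, line 29]
  mix_signals(45, 30) -> 1  [called from map_offsets, line 30]
  map_offsets([8, 11, 9, 7, 10], 8) -> 1  [called from main, line 36]
Log origins:
  1: emitted by main (line 35)
  2: emitted by map_offsets (line 27)
  3: emitted by rank_cells (line 2)
  4-8: emitted by rank_cells (line 6)
  9: emitted by rank_cells (line 7)
  10: emitted by clip_value (line 11)
  11-15: emitted by clip_value (line 16)
  16: emitted by clip_value (line 17)
  17: emitted by mix_signals (line 21)
  18: emitted by main (line 37)
A correct fix: line 38: replace `4` with `3`.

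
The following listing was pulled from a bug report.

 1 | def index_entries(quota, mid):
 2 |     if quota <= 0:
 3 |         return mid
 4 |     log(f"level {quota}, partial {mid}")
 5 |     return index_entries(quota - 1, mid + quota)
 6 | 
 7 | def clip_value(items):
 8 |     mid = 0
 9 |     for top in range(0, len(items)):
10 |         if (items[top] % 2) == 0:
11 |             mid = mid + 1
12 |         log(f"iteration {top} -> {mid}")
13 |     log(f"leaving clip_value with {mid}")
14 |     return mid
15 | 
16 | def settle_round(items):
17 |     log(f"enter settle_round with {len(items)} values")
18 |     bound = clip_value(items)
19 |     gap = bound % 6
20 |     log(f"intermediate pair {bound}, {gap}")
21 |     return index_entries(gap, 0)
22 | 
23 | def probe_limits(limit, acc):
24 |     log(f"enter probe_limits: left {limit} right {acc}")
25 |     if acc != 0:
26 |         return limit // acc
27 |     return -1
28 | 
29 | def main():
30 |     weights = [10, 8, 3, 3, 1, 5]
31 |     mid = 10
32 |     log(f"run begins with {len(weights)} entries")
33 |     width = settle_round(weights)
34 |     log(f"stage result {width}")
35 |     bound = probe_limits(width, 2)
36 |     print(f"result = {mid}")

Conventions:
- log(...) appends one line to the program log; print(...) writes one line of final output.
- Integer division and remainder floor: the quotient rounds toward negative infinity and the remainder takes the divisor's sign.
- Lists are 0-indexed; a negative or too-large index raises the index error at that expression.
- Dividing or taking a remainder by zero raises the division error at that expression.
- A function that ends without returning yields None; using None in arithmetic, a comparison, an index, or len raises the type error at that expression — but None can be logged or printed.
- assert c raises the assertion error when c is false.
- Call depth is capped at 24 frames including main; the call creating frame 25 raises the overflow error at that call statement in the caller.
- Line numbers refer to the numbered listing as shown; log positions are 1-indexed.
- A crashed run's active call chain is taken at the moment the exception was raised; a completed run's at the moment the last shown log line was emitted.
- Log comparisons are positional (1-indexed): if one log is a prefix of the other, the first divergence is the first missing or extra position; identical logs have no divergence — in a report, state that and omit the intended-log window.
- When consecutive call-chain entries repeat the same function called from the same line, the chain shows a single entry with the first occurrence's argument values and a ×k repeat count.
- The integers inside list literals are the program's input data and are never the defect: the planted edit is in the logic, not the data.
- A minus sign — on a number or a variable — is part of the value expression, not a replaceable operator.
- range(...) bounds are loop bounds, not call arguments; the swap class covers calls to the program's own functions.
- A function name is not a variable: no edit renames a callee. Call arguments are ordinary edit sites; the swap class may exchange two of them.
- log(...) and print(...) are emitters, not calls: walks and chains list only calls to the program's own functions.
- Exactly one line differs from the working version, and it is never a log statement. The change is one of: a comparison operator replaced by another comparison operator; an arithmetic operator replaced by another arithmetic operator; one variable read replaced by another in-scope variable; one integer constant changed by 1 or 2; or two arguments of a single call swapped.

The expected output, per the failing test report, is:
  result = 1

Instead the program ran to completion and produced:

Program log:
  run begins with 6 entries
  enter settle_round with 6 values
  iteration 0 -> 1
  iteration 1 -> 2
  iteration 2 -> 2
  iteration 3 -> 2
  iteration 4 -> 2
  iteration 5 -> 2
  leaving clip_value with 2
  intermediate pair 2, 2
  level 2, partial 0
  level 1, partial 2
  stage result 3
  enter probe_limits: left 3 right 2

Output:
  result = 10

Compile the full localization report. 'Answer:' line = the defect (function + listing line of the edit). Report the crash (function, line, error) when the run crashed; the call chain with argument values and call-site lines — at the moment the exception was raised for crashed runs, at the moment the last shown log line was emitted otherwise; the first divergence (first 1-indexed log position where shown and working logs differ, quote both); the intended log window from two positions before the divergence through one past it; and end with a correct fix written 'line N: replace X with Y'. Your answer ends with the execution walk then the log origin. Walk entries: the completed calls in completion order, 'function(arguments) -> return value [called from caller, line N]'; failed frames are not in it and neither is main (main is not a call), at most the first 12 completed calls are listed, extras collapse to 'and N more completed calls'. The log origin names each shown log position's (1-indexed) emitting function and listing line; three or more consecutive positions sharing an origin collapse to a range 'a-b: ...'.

Answer: the defect is in main at line 36.
Key observation: The logs agree in full; only the final output differs.
Call chain: main -> probe_limits(3, 2) (called at line 35).
First divergence: none; the two logs match at every position.
Execution walk:
  clip_value([10, 8, 3, 3, 1, 5]) -> 2  [called from settle_round, line 18]
  index_entries(0, 3) -> 3  [called from index_entries, line 5]
  index_entries(1, 2) -> 3  [called from index_entries, line 5]
  index_entries(2, 0) -> 3  [called from settle_round, line 21]
  settle_round([10, 8, 3, 3, 1, 5]) -> 3  [called from main, line 33]
  probe_limits(3, 2) -> 1  [called from main, line 35]
Origin of each log line:
  1: emitted by main (line 32)
  2: emitted by settle_round (line 17)
  3-8: emitted by clip_value (line 12)
  9: emitted by clip_value (line 13)
  10: emitted by settle_round (line 20)
  11: emitted by index_entries (line 4)
  12: emitted by index_entries (line 4)
  13: emitted by main (line 34)
  14: emitted by probe_limits (line 24)
A correct fix: line 36: replace `mid` with `bound`.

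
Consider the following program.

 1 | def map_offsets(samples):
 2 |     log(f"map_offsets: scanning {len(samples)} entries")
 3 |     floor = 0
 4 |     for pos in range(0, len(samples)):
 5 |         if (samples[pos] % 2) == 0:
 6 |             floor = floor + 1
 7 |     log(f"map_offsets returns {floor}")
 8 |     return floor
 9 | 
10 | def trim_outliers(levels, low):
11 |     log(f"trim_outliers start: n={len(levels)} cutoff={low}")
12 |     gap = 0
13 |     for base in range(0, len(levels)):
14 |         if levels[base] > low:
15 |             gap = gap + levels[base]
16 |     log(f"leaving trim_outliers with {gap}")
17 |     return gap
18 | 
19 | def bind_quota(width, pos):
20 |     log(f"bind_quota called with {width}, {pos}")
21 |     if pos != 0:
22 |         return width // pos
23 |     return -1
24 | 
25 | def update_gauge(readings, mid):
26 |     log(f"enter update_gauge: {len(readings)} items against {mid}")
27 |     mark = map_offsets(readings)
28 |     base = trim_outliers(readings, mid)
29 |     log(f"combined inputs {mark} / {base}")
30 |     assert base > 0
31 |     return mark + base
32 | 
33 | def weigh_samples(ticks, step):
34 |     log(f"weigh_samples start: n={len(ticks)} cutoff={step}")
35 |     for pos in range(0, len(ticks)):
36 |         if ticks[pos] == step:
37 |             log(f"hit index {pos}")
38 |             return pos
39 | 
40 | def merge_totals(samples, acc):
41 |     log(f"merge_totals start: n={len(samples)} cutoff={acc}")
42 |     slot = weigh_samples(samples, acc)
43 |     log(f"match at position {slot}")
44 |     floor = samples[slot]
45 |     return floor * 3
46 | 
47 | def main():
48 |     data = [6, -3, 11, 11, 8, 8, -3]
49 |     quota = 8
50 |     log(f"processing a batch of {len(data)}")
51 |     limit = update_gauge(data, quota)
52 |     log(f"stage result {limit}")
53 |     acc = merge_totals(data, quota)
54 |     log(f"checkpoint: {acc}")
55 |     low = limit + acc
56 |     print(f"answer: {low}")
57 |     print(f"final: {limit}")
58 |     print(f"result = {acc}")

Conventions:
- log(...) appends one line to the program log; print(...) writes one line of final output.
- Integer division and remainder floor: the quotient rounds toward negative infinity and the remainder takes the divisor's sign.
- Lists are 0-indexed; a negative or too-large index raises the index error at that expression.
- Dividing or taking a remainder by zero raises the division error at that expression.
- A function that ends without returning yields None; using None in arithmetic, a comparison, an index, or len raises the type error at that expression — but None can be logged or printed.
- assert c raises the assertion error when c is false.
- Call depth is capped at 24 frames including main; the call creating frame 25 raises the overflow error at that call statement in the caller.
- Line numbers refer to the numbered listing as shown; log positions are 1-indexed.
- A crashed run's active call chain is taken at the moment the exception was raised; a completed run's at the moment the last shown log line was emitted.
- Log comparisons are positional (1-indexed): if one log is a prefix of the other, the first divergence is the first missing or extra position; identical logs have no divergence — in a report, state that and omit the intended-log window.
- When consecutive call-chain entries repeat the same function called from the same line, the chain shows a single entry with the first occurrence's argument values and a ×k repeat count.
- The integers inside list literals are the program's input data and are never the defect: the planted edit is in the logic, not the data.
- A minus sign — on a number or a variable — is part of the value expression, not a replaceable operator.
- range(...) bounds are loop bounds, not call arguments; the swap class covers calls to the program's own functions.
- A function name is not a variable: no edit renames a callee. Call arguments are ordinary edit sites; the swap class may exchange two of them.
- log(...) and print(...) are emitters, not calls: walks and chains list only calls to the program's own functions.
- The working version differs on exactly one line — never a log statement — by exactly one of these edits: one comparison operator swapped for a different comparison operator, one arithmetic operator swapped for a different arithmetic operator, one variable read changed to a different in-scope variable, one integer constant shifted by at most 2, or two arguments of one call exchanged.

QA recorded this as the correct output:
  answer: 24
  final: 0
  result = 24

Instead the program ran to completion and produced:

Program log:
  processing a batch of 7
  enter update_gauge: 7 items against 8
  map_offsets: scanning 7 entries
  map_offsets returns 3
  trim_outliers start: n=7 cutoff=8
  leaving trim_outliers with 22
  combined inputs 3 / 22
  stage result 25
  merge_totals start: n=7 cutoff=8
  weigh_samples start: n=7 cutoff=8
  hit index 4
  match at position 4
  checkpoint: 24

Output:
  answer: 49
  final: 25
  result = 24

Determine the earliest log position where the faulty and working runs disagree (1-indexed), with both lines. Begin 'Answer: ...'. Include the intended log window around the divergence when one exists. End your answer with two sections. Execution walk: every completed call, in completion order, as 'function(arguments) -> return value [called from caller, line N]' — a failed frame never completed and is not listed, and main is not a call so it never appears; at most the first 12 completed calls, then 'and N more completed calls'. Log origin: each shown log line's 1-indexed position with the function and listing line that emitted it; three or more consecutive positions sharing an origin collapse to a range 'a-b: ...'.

Answer: position 8 — the shown line 'stage result 25' should read 'stage result 0'.
Intended log window:
  6: leaving trim_outliers with 22
  7: combined inputs 3 / 22
  8: stage result 0
  9: merge_totals start: n=7 cutoff=8
Execution walk:
  map_offsets([6, -3, 11, 11, 8, 8, -3]) -> 3  [called from update_gauge, line 27]
  trim_outliers([6, -3, 11, 11, 8, 8, -3], 8) -> 22  [called from update_gauge, line 28]
  update_gauge([6, -3, 11, 11, 8, 8, -3], 8) -> 25  [called from main, line 51]
  weigh_samples([6, -3, 11, 11, 8, 8, -3], 8) -> 4  [called from merge_totals, line 42]
  merge_totals([6, -3, 11, 11, 8, 8, -3], 8) -> 24  [called from main, line 53]
Log origin:
  1: logged in main at line 50
  2: logged in update_gauge at line 26
  3: logged in map_offsets at line 2
  4: logged in map_offsets at line 7
  5: logged in trim_outliers at line 11
  6: logged in trim_outliers at line 16
  7: logged in update_gauge at line 29
  8: logged in main at line 52
  9: logged in merge_totals at line 41
  10: logged in weigh_samples at line 34
  11: logged in weigh_samples at line 37
  12: logged in merge_totals at line 43
  13: logged in main at line 54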